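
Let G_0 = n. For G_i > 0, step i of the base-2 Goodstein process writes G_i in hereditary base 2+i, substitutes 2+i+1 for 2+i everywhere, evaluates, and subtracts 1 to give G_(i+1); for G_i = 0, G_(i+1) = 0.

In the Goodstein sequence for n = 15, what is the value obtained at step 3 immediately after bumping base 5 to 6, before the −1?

step 0: 15 = 2^(2 + 1) + 2^2 + 2 + 1; sub 3 for 2: 3^(3 + 1) + 3^3 + 3 + 1; = 112; G_1 = 112−1 = 111
step 1: 111 = 3^(3 + 1) + 3^3 + 3; sub 4 for 3: 4^(4 + 1) + 4^4 + 4; = 1284; G_2 = 1284−1 = 1283
step 2: 1283 = 4^(4 + 1) + 4^4 + 3; sub 5 for 4: 5^(5 + 1) + 5^5 + 3; = 18753; G_3 = 18753−1 = 18752

326594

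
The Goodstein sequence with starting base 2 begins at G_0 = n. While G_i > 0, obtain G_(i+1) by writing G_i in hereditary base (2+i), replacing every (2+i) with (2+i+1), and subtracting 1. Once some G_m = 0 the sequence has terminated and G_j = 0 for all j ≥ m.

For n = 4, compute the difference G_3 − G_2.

19

base 2: 4 = 2^2; at 3: 3^3 = 27; next = 26
base 3: 26 = 2·3^2 + 2·3 + 2; at 4: 2·4^2 + 2·4 + 2 = 42; next = 41
base 4: 41 = 2·4^2 + 2·4 + 1; at 5: 2·5^2 + 2·5 + 1 = 61; next = 60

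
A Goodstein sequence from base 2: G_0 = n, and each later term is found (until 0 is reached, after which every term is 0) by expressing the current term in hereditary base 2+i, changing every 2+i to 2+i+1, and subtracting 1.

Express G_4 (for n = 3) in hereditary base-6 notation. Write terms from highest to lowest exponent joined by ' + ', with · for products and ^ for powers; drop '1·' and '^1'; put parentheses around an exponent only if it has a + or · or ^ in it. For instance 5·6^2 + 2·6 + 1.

1

3 —HB2→ 2 + 1 —bump→ 3 + 1 = 4 —(−1)→ 3
3 —HB3→ 3 —bump→ 4 = 4 —(−1)→ 3
3 —HB4→ 3 —bump→ 3 = 3 —(−1)→ 2
2 —HB5→ 2 —bump→ 2 = 2 —(−1)→ 1
1 —HB6→ 1 —bump→ 1 = 1 —(−1)→ 0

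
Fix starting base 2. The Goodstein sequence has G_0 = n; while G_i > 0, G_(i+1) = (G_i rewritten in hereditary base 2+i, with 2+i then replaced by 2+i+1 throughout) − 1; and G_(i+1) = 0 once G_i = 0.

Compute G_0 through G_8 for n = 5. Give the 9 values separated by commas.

i=0: 5 = 2^2 + 1 (b=2); 2→3: 3^3 + 1 = 28; 28−1 = 27
i=1: 27 = 3^3 (b=3); 3→4: 4^4 = 256; 256−1 = 255
i=2: 255 = 3·4^3 + 3·4^2 + 3·4 + 3 (b=4); 4→5: 3·5^3 + 3·5^2 + 3·5 + 3 = 468; 468−1 = 467
i=3: 467 = 3·5^3 + 3·5^2 + 3·5 + 2 (b=5); 5→6: 3·6^3 + 3·6^2 + 3·6 + 2 = 776; 776−1 = 775
i=4: 775 = 3·6^3 + 3·6^2 + 3·6 + 1 (b=6); 6→7: 3·7^3 + 3·7^2 + 3·7 + 1 = 1198; 1198−1 = 1197
i=5: 1197 = 3·7^3 + 3·7^2 + 3·7 (b=7); 7→8: 3·8^3 + 3·8^2 + 3·8 = 1752; 1752−1 = 1751
i=6: 1751 = 3·8^3 + 3·8^2 + 2·8 + 7 (b=8); 8→9: 3·9^3 + 3·9^2 + 2·9 + 7 = 2455; 2455−1 = 2454
i=7: 2454 = 3·9^3 + 3·9^2 + 2·9 + 6 (b=9); 9→10: 3·10^3 + 3·10^2 + 2·10 + 6 = 3326; 3326−1 = 3325

5, 27, 255, 467, 775, 1197, 1751, 2454, 3325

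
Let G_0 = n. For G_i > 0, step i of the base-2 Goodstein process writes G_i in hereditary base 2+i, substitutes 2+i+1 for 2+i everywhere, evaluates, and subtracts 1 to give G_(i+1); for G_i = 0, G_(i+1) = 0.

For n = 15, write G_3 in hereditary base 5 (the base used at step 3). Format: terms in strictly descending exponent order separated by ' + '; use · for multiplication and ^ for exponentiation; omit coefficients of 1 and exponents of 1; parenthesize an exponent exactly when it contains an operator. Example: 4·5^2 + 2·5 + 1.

5^(5 + 1) + 5^5 + 2

base 2: 15 = 2^(2 + 1) + 2^2 + 2 + 1; at 3: 3^(3 + 1) + 3^3 + 3 + 1 = 112; next = 111
base 3: 111 = 3^(3 + 1) + 3^3 + 3; at 4: 4^(4 + 1) + 4^4 + 4 = 1284; next = 1283
base 4: 1283 = 4^(4 + 1) + 4^4 + 3; at 5: 5^(5 + 1) + 5^5 + 3 = 18753; next = 18752
base 5: 18752 = 5^(5 + 1) + 5^5 + 2; at 6: 6^(6 + 1) + 6^6 + 2 = 326594; next = 326593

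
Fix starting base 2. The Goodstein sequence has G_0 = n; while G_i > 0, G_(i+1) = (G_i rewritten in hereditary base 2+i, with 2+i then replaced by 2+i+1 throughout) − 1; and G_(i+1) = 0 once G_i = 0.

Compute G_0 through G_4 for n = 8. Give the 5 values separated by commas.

8, 80, 553, 6310, 93395

(0) 8|_2 = 2^(2 + 1) ↦ 3^(3 + 1)|_3 = 81 ⇒ 80
(1) 80|_3 = 2·3^3 + 2·3^2 + 2·3 + 2 ↦ 2·4^4 + 2·4^2 + 2·4 + 2|_4 = 554 ⇒ 553
(2) 553|_4 = 2·4^4 + 2·4^2 + 2·4 + 1 ↦ 2·5^5 + 2·5^2 + 2·5 + 1|_5 = 6311 ⇒ 6310
(3) 6310|_5 = 2·5^5 + 2·5^2 + 2·5 ↦ 2·6^6 + 2·6^2 + 2·6|_6 = 93396 ⇒ 93395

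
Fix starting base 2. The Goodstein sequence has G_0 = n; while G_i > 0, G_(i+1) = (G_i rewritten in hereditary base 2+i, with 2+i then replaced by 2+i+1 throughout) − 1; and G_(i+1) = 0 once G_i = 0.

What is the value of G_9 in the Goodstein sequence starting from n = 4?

253

base 2: 4 = 2^2; at 3: 3^3 = 27; next = 26
base 3: 26 = 2·3^2 + 2·3 + 2; at 4: 2·4^2 + 2·4 + 2 = 42; next = 41
base 4: 41 = 2·4^2 + 2·4 + 1; at 5: 2·5^2 + 2·5 + 1 = 61; next = 60
base 5: 60 = 2·5^2 + 2·5; at 6: 2·6^2 + 2·6 = 84; next = 83
base 6: 83 = 2·6^2 + 6 + 5; at 7: 2·7^2 + 7 + 5 = 110; next = 109
base 7: 109 = 2·7^2 + 7 + 4; at 8: 2·8^2 + 8 + 4 = 140; next = 139
base 8: 139 = 2·8^2 + 8 + 3; at 9: 2·9^2 + 9 + 3 = 174; next = 173
base 9: 173 = 2·9^2 + 9 + 2; at 10: 2·10^2 + 10 + 2 = 212; next = 211
base 10: 211 = 2·10^2 + 10 + 1; at 11: 2·11^2 + 11 + 1 = 254; next = 253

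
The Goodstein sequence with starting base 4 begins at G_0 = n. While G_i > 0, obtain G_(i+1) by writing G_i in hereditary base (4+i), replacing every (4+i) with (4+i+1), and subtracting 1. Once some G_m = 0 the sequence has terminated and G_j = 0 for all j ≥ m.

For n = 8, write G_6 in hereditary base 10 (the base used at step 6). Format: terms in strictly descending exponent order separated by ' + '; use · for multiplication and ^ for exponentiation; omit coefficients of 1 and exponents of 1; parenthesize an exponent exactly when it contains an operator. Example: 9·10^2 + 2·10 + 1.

step 0: 8 = 2·4; sub 5 for 4: 2·5; = 10; G_1 = 10−1 = 9
step 1: 9 = 5 + 4; sub 6 for 5: 6 + 4; = 10; G_2 = 10−1 = 9
step 2: 9 = 6 + 3; sub 7 for 6: 7 + 3; = 10; G_3 = 10−1 = 9
step 3: 9 = 7 + 2; sub 8 for 7: 8 + 2; = 10; G_4 = 10−1 = 9
step 4: 9 = 8 + 1; sub 9 for 8: 9 + 1; = 10; G_5 = 10−1 = 9
step 5: 9 = 9; sub 10 for 9: 10; = 10; G_6 = 10−1 = 9
step 6: 9 = 9; sub 11 for 10: 9; = 9; G_7 = 9−1 = 8

9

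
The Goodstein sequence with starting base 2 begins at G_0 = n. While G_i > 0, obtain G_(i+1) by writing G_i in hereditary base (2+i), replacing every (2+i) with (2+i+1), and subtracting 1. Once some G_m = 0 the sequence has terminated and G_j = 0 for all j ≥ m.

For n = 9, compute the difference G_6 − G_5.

G_0=9  [base 2] 2^(2 + 1) + 1  →[2↦3]→  3^(3 + 1) + 1 = 82  −1 ⇒ G_1=81
G_1=81  [base 3] 3^(3 + 1)  →[3↦4]→  4^(4 + 1) = 1024  −1 ⇒ G_2=1023
G_2=1023  [base 4] 3·4^4 + 3·4^3 + 3·4^2 + 3·4 + 3  →[4↦5]→  3·5^5 + 3·5^3 + 3·5^2 + 3·5 + 3 = 9843  −1 ⇒ G_3=9842
G_3=9842  [base 5] 3·5^5 + 3·5^3 + 3·5^2 + 3·5 + 2  →[5↦6]→  3·6^6 + 3·6^3 + 3·6^2 + 3·6 + 2 = 140744  −1 ⇒ G_4=140743
G_4=140743  [base 6] 3·6^6 + 3·6^3 + 3·6^2 + 3·6 + 1  →[6↦7]→  3·7^7 + 3·7^3 + 3·7^2 + 3·7 + 1 = 2471827  −1 ⇒ G_5=2471826
G_5=2471826  [base 7] 3·7^7 + 3·7^3 + 3·7^2 + 3·7  →[7↦8]→  3·8^8 + 3·8^3 + 3·8^2 + 3·8 = 50333400  −1 ⇒ G_6=50333399

47861573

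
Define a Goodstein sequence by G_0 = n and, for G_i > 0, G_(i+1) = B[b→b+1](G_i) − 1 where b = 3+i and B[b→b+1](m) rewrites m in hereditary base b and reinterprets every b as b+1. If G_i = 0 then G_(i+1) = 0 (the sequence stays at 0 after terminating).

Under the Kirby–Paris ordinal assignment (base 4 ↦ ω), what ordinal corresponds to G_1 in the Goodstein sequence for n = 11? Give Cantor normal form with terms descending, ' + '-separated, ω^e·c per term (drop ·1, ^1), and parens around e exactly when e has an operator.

ω^2 + 1

G_0 = 11. HB_3(11) = 3^2 + 2. Bump = 18. G_1 = 17.
G_1 = 17. HB_4(17) = 4^2 + 1. Bump = 26. G_2 = 25.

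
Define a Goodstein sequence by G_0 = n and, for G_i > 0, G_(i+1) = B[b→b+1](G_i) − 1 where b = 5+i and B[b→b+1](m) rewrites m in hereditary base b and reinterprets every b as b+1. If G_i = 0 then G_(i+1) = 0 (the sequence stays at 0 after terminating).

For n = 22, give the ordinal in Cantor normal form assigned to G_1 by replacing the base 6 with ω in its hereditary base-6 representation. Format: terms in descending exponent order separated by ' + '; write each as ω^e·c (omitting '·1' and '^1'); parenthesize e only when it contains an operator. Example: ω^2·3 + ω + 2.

[0] 22 ≡ 4·5 + 2 (base 5). Lift 6: 26. −1: 25.
[1] 25 ≡ 4·6 + 1 (base 6). Lift 7: 29. −1: 28.

ω·4 + 1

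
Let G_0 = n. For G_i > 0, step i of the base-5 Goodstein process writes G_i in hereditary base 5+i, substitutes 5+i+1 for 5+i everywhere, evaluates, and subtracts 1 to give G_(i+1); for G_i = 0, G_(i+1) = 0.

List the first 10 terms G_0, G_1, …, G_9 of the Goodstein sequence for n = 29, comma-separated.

G_0=29  [base 5] 5^2 + 4  →[5↦6]→  6^2 + 4 = 40  −1 ⇒ G_1=39
G_1=39  [base 6] 6^2 + 3  →[6↦7]→  7^2 + 3 = 52  −1 ⇒ G_2=51
G_2=51  [base 7] 7^2 + 2  →[7↦8]→  8^2 + 2 = 66  −1 ⇒ G_3=65
G_3=65  [base 8] 8^2 + 1  →[8↦9]→  9^2 + 1 = 82  −1 ⇒ G_4=81
G_4=81  [base 9] 9^2  →[9↦10]→  10^2 = 100  −1 ⇒ G_5=99
G_5=99  [base 10] 9·10 + 9  →[10↦11]→  9·11 + 9 = 108  −1 ⇒ G_6=107
G_6=107  [base 11] 9·11 + 8  →[11↦12]→  9·12 + 8 = 116  −1 ⇒ G_7=115
G_7=115  [base 12] 9·12 + 7  →[12↦13]→  9·13 + 7 = 124  −1 ⇒ G_8=123
G_8=123  [base 13] 9·13 + 6  →[13↦14]→  9·14 + 6 = 132  −1 ⇒ G_9=131

29, 39, 51, 65, 81, 99, 107, 115, 123, 131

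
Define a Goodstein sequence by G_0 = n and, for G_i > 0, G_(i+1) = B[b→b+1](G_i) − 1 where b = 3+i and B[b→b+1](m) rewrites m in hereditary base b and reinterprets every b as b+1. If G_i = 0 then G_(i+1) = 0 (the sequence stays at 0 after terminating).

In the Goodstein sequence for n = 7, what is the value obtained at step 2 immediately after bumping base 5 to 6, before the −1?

10

[0] 7 ≡ 2·3 + 1 (base 3). Lift 4: 9. −1: 8.
[1] 8 ≡ 2·4 (base 4). Lift 5: 10. −1: 9.
[2] 9 ≡ 5 + 4 (base 5). Lift 6: 10. −1: 9.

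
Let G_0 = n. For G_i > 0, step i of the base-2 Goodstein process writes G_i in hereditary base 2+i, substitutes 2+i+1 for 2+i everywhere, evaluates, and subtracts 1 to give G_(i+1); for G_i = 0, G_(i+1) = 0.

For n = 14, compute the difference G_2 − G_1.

14 —HB2→ 2^(2 + 1) + 2^2 + 2 —bump→ 3^(3 + 1) + 3^3 + 3 = 111 —(−1)→ 110
110 —HB3→ 3^(3 + 1) + 3^3 + 2 —bump→ 4^(4 + 1) + 4^4 + 2 = 1282 —(−1)→ 1281

1171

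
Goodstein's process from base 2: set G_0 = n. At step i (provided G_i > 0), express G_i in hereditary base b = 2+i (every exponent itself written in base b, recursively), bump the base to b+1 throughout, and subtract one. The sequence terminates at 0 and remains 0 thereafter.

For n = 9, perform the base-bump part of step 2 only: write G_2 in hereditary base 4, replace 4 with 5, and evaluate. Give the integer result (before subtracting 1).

9843

G_0=9  [base 2] 2^(2 + 1) + 1  →[2↦3]→  3^(3 + 1) + 1 = 82  −1 ⇒ G_1=81
G_1=81  [base 3] 3^(3 + 1)  →[3↦4]→  4^(4 + 1) = 1024  −1 ⇒ G_2=1023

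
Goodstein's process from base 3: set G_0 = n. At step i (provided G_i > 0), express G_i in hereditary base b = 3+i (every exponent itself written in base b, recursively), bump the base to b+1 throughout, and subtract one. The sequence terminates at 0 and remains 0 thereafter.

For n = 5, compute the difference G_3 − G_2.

G_0 = 5. HB_3(5) = 3 + 2. Bump = 6. G_1 = 5.
G_1 = 5. HB_4(5) = 4 + 1. Bump = 6. G_2 = 5.
G_2 = 5. HB_5(5) = 5. Bump = 6. G_3 = 5.

0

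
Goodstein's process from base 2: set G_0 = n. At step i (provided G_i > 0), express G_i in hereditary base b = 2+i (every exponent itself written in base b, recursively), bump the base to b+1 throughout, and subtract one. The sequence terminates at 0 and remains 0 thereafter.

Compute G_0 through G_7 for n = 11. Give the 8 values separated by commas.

11, 84, 1027, 15627, 279937, 5764801, 134217727, 2749609302

11 —HB2→ 2^(2 + 1) + 2 + 1 —bump→ 3^(3 + 1) + 3 + 1 = 85 —(−1)→ 84
84 —HB3→ 3^(3 + 1) + 3 —bump→ 4^(4 + 1) + 4 = 1028 —(−1)→ 1027
1027 —HB4→ 4^(4 + 1) + 3 —bump→ 5^(5 + 1) + 3 = 15628 —(−1)→ 15627
15627 —HB5→ 5^(5 + 1) + 2 —bump→ 6^(6 + 1) + 2 = 279938 —(−1)→ 279937
279937 —HB6→ 6^(6 + 1) + 1 —bump→ 7^(7 + 1) + 1 = 5764802 —(−1)→ 5764801
5764801 —HB7→ 7^(7 + 1) —bump→ 8^(8 + 1) = 134217728 —(−1)→ 134217727
134217727 —HB8→ 7·8^8 + 7·8^7 + 7·8^6 + 7·8^5 + 7·8^4 + 7·8^3 + 7·8^2 + 7·8 + 7 —bump→ 7·9^9 + 7·9^7 + 7·9^6 + 7·9^5 + 7·9^4 + 7·9^3 + 7·9^2 + 7·9 + 7 = 2749609303 —(−1)→ 2749609302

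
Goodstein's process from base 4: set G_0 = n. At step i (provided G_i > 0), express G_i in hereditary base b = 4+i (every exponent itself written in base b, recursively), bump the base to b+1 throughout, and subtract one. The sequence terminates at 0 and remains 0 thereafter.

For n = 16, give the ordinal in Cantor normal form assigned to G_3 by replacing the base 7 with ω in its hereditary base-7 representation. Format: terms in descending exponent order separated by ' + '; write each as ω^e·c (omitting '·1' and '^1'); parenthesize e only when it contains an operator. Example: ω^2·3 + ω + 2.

i=0: 16 = 4^2 (b=4); 4→5: 5^2 = 25; 25−1 = 24
i=1: 24 = 4·5 + 4 (b=5); 5→6: 4·6 + 4 = 28; 28−1 = 27
i=2: 27 = 4·6 + 3 (b=6); 6→7: 4·7 + 3 = 31; 31−1 = 30
i=3: 30 = 4·7 + 2 (b=7); 7→8: 4·8 + 2 = 34; 34−1 = 33

ω·4 + 2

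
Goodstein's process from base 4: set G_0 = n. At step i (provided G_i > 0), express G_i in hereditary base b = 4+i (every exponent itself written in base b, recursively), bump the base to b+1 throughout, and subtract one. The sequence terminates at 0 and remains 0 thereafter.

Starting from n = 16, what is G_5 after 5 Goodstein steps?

(0) 16|_4 = 4^2 ↦ 5^2|_5 = 25 ⇒ 24
(1) 24|_5 = 4·5 + 4 ↦ 4·6 + 4|_6 = 28 ⇒ 27
(2) 27|_6 = 4·6 + 3 ↦ 4·7 + 3|_7 = 31 ⇒ 30
(3) 30|_7 = 4·7 + 2 ↦ 4·8 + 2|_8 = 34 ⇒ 33
(4) 33|_8 = 4·8 + 1 ↦ 4·9 + 1|_9 = 37 ⇒ 36
(5) 36|_9 = 4·9 ↦ 4·10|_10 = 40 ⇒ 39

36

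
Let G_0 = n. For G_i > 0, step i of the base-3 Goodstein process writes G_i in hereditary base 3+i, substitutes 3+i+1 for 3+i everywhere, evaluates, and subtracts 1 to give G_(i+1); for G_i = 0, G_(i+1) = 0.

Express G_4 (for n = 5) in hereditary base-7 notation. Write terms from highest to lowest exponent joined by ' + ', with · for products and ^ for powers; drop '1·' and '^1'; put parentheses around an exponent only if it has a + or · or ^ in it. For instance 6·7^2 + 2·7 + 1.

G_0 = 5. HB_3(5) = 3 + 2. Bump = 6. G_1 = 5.
G_1 = 5. HB_4(5) = 4 + 1. Bump = 6. G_2 = 5.
G_2 = 5. HB_5(5) = 5. Bump = 6. G_3 = 5.
G_3 = 5. HB_6(5) = 5. Bump = 5. G_4 = 4.
G_4 = 4. HB_7(4) = 4. Bump = 4. G_5 = 3.

4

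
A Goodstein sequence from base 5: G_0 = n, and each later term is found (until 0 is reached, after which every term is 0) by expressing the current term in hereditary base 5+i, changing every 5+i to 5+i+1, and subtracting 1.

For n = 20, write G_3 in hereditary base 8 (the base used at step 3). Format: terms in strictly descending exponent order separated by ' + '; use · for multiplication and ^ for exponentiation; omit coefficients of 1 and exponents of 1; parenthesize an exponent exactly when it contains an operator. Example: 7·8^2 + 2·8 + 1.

3·8 + 3

step 0: 20 = 4·5; sub 6 for 5: 4·6; = 24; G_1 = 24−1 = 23
step 1: 23 = 3·6 + 5; sub 7 for 6: 3·7 + 5; = 26; G_2 = 26−1 = 25
step 2: 25 = 3·7 + 4; sub 8 for 7: 3·8 + 4; = 28; G_3 = 28−1 = 27
step 3: 27 = 3·8 + 3; sub 9 for 8: 3·9 + 3; = 30; G_4 = 30−1 = 29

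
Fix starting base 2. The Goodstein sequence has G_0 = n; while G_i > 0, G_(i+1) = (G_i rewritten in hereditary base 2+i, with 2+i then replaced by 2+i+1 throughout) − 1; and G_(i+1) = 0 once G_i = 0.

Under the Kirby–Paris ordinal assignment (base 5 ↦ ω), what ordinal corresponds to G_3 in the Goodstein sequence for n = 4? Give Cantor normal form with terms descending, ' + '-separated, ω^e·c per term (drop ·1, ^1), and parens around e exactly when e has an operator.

ω^2·2 + ω·2

G_0=4  [base 2] 2^2  →[2↦3]→  3^3 = 27  −1 ⇒ G_1=26
G_1=26  [base 3] 2·3^2 + 2·3 + 2  →[3↦4]→  2·4^2 + 2·4 + 2 = 42  −1 ⇒ G_2=41
G_2=41  [base 4] 2·4^2 + 2·4 + 1  →[4↦5]→  2·5^2 + 2·5 + 1 = 61  −1 ⇒ G_3=60
G_3=60  [base 5] 2·5^2 + 2·5  →[5↦6]→  2·6^2 + 2·6 = 84  −1 ⇒ G_4=83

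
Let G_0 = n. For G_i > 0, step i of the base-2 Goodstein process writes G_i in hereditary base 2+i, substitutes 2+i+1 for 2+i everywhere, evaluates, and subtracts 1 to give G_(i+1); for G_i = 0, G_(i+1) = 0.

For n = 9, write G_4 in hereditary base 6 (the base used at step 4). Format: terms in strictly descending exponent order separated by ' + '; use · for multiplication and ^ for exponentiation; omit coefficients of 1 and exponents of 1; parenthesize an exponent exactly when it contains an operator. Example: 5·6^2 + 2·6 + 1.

G_0=9  [base 2] 2^(2 + 1) + 1  →[2↦3]→  3^(3 + 1) + 1 = 82  −1 ⇒ G_1=81
G_1=81  [base 3] 3^(3 + 1)  →[3↦4]→  4^(4 + 1) = 1024  −1 ⇒ G_2=1023
G_2=1023  [base 4] 3·4^4 + 3·4^3 + 3·4^2 + 3·4 + 3  →[4↦5]→  3·5^5 + 3·5^3 + 3·5^2 + 3·5 + 3 = 9843  −1 ⇒ G_3=9842
G_3=9842  [base 5] 3·5^5 + 3·5^3 + 3·5^2 + 3·5 + 2  →[5↦6]→  3·6^6 + 3·6^3 + 3·6^2 + 3·6 + 2 = 140744  −1 ⇒ G_4=140743

3·6^6 + 3·6^3 + 3·6^2 + 3·6 + 1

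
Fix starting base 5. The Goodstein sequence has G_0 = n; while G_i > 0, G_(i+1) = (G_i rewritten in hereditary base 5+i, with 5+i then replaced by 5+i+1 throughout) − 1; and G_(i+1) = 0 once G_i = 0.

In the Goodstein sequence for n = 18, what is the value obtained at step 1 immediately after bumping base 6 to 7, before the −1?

[0] 18 ≡ 3·5 + 3 (base 5). Lift 6: 21. −1: 20.
[1] 20 ≡ 3·6 + 2 (base 6). Lift 7: 23. −1: 22.

23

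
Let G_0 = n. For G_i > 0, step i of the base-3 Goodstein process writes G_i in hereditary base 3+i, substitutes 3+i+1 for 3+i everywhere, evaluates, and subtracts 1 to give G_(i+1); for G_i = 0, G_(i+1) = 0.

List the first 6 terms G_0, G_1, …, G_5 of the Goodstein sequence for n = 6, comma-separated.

(0) 6|_3 = 2·3 ↦ 2·4|_4 = 8 ⇒ 7
(1) 7|_4 = 4 + 3 ↦ 5 + 3|_5 = 8 ⇒ 7
(2) 7|_5 = 5 + 2 ↦ 6 + 2|_6 = 8 ⇒ 7
(3) 7|_6 = 6 + 1 ↦ 7 + 1|_7 = 8 ⇒ 7
(4) 7|_7 = 7 ↦ 8|_8 = 8 ⇒ 7

6, 7, 7, 7, 7, 7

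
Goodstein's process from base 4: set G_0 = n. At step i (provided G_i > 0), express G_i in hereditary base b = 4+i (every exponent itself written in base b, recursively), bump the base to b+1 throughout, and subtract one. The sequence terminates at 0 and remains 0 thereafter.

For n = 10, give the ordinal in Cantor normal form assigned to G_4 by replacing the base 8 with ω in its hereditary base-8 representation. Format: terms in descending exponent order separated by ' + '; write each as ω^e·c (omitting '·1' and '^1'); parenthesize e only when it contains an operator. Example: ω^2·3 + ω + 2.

ω + 5

G_0 = 10. HB_4(10) = 2·4 + 2. Bump = 12. G_1 = 11.
G_1 = 11. HB_5(11) = 2·5 + 1. Bump = 13. G_2 = 12.
G_2 = 12. HB_6(12) = 2·6. Bump = 14. G_3 = 13.
G_3 = 13. HB_7(13) = 7 + 6. Bump = 14. G_4 = 13.
G_4 = 13. HB_8(13) = 8 + 5. Bump = 14. G_5 = 13.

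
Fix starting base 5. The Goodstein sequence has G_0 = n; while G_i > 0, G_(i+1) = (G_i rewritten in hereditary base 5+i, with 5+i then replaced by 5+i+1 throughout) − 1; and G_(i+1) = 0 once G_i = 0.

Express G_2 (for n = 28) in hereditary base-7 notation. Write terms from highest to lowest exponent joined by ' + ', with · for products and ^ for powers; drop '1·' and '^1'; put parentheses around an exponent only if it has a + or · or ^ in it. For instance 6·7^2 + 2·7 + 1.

7^2 + 1

G_0 = 28. HB_5(28) = 5^2 + 3. Bump = 39. G_1 = 38.
G_1 = 38. HB_6(38) = 6^2 + 2. Bump = 51. G_2 = 50.
G_2 = 50. HB_7(50) = 7^2 + 1. Bump = 65. G_3 = 64.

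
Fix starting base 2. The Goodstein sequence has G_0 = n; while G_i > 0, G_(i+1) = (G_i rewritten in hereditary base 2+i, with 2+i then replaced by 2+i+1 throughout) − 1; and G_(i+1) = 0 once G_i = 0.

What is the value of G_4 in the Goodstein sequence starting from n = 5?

775

G_0 = 5. HB_2(5) = 2^2 + 1. Bump = 28. G_1 = 27.
G_1 = 27. HB_3(27) = 3^3. Bump = 256. G_2 = 255.
G_2 = 255. HB_4(255) = 3·4^3 + 3·4^2 + 3·4 + 3. Bump = 468. G_3 = 467.
G_3 = 467. HB_5(467) = 3·5^3 + 3·5^2 + 3·5 + 2. Bump = 776. G_4 = 775.
G_4 = 775. HB_6(775) = 3·6^3 + 3·6^2 + 3·6 + 1. Bump = 1198. G_5 = 1197.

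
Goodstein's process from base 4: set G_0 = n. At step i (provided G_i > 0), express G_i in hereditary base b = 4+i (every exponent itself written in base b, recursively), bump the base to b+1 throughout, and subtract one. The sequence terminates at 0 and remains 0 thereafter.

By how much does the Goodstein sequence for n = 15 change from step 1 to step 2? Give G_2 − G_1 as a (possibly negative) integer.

2

base 4: 15 = 3·4 + 3; at 5: 3·5 + 3 = 18; next = 17
base 5: 17 = 3·5 + 2; at 6: 3·6 + 2 = 20; next = 19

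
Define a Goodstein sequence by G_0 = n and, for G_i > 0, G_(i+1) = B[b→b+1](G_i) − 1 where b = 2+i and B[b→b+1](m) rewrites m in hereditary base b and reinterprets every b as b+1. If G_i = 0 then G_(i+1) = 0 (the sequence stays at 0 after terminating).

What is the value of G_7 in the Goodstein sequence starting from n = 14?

G_0=14  [base 2] 2^(2 + 1) + 2^2 + 2  →[2↦3]→  3^(3 + 1) + 3^3 + 3 = 111  −1 ⇒ G_1=110
G_1=110  [base 3] 3^(3 + 1) + 3^3 + 2  →[3↦4]→  4^(4 + 1) + 4^4 + 2 = 1282  −1 ⇒ G_2=1281
G_2=1281  [base 4] 4^(4 + 1) + 4^4 + 1  →[4↦5]→  5^(5 + 1) + 5^5 + 1 = 18751  −1 ⇒ G_3=18750
G_3=18750  [base 5] 5^(5 + 1) + 5^5  →[5↦6]→  6^(6 + 1) + 6^6 = 326592  −1 ⇒ G_4=326591
G_4=326591  [base 6] 6^(6 + 1) + 5·6^5 + 5·6^4 + 5·6^3 + 5·6^2 + 5·6 + 5  →[6↦7]→  7^(7 + 1) + 5·7^5 + 5·7^4 + 5·7^3 + 5·7^2 + 5·7 + 5 = 5862841  −1 ⇒ G_5=5862840
G_5=5862840  [base 7] 7^(7 + 1) + 5·7^5 + 5·7^4 + 5·7^3 + 5·7^2 + 5·7 + 4  →[7↦8]→  8^(8 + 1) + 5·8^5 + 5·8^4 + 5·8^3 + 5·8^2 + 5·8 + 4 = 134404972  −1 ⇒ G_6=134404971
G_6=134404971  [base 8] 8^(8 + 1) + 5·8^5 + 5·8^4 + 5·8^3 + 5·8^2 + 5·8 + 3  →[8↦9]→  9^(9 + 1) + 5·9^5 + 5·9^4 + 5·9^3 + 5·9^2 + 5·9 + 3 = 3487116549  −1 ⇒ G_7=3487116548

3487116548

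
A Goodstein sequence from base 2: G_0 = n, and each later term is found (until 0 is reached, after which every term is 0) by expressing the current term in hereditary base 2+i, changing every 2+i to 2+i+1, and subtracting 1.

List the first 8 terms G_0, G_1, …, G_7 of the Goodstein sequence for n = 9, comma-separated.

G_0 = 9. HB_2(9) = 2^(2 + 1) + 1. Bump = 82. G_1 = 81.
G_1 = 81. HB_3(81) = 3^(3 + 1). Bump = 1024. G_2 = 1023.
G_2 = 1023. HB_4(1023) = 3·4^4 + 3·4^3 + 3·4^2 + 3·4 + 3. Bump = 9843. G_3 = 9842.
G_3 = 9842. HB_5(9842) = 3·5^5 + 3·5^3 + 3·5^2 + 3·5 + 2. Bump = 140744. G_4 = 140743.
G_4 = 140743. HB_6(140743) = 3·6^6 + 3·6^3 + 3·6^2 + 3·6 + 1. Bump = 2471827. G_5 = 2471826.
G_5 = 2471826. HB_7(2471826) = 3·7^7 + 3·7^3 + 3·7^2 + 3·7. Bump = 50333400. G_6 = 50333399.
G_6 = 50333399. HB_8(50333399) = 3·8^8 + 3·8^3 + 3·8^2 + 2·8 + 7. Bump = 1162263922. G_7 = 1162263921.

9, 81, 1023, 9842, 140743, 2471826, 50333399, 1162263921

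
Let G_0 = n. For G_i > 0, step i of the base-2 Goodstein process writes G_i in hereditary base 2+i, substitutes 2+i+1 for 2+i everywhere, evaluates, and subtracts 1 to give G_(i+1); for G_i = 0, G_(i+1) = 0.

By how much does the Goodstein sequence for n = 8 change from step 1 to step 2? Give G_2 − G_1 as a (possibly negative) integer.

473

base 2: 8 = 2^(2 + 1); at 3: 3^(3 + 1) = 81; next = 80
base 3: 80 = 2·3^3 + 2·3^2 + 2·3 + 2; at 4: 2·4^4 + 2·4^2 + 2·4 + 2 = 554; next = 553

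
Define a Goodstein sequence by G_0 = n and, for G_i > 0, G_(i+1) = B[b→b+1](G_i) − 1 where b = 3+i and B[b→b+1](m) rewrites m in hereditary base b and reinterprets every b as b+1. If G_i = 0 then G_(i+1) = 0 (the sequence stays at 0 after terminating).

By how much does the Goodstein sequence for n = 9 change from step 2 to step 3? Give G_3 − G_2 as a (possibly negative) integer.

2

i=0: 9 = 3^2 (b=3); 3→4: 4^2 = 16; 16−1 = 15
i=1: 15 = 3·4 + 3 (b=4); 4→5: 3·5 + 3 = 18; 18−1 = 17
i=2: 17 = 3·5 + 2 (b=5); 5→6: 3·6 + 2 = 20; 20−1 = 19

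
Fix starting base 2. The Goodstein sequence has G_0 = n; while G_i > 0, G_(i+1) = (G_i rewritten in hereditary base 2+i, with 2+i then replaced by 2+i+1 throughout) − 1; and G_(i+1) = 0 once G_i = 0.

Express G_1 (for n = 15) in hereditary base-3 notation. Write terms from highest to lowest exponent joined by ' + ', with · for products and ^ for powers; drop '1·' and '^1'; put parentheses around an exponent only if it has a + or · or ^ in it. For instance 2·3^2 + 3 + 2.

base 2: 15 = 2^(2 + 1) + 2^2 + 2 + 1; at 3: 3^(3 + 1) + 3^3 + 3 + 1 = 112; next = 111
base 3: 111 = 3^(3 + 1) + 3^3 + 3; at 4: 4^(4 + 1) + 4^4 + 4 = 1284; next = 1283

3^(3 + 1) + 3^3 + 3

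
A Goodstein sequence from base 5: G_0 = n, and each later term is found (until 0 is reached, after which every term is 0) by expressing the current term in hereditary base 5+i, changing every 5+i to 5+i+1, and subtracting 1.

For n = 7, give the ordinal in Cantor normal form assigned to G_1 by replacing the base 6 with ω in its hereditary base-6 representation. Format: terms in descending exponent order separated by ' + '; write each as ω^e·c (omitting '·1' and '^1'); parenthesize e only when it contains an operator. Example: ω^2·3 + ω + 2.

[0] 7 ≡ 5 + 2 (base 5). Lift 6: 8. −1: 7.
[1] 7 ≡ 6 + 1 (base 6). Lift 7: 8. −1: 7.

ω + 1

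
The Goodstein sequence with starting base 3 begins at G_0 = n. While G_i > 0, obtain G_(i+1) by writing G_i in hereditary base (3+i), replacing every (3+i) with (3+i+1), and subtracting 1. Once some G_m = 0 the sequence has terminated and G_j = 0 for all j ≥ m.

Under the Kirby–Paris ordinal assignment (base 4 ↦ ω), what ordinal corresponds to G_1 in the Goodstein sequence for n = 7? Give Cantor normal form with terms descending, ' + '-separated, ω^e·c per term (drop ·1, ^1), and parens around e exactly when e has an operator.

step 0: 7 = 2·3 + 1; sub 4 for 3: 2·4 + 1; = 9; G_1 = 9−1 = 8
step 1: 8 = 2·4; sub 5 for 4: 2·5; = 10; G_2 = 10−1 = 9

ω·2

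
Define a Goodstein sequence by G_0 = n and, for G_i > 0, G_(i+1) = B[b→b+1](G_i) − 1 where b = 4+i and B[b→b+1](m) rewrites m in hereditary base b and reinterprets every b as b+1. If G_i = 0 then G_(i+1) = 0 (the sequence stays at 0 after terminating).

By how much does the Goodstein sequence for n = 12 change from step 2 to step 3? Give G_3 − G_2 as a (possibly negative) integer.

1

step 0: 12 = 3·4; sub 5 for 4: 3·5; = 15; G_1 = 15−1 = 14
step 1: 14 = 2·5 + 4; sub 6 for 5: 2·6 + 4; = 16; G_2 = 16−1 = 15
step 2: 15 = 2·6 + 3; sub 7 for 6: 2·7 + 3; = 17; G_3 = 17−1 = 16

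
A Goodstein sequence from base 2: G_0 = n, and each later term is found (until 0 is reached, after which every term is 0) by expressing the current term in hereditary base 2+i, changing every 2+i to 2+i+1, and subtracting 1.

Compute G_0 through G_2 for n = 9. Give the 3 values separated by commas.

i=0: 9 = 2^(2 + 1) + 1 (b=2); 2→3: 3^(3 + 1) + 1 = 82; 82−1 = 81
i=1: 81 = 3^(3 + 1) (b=3); 3→4: 4^(4 + 1) = 1024; 1024−1 = 1023

9, 81, 1023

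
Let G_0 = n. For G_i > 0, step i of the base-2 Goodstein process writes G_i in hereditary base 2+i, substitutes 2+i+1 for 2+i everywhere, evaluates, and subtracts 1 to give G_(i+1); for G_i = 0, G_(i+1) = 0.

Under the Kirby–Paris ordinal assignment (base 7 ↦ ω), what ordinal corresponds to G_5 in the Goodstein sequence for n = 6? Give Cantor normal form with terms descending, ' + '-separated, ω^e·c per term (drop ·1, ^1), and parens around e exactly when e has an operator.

[0] 6 ≡ 2^2 + 2 (base 2). Lift 3: 30. −1: 29.
[1] 29 ≡ 3^3 + 2 (base 3). Lift 4: 258. −1: 257.
[2] 257 ≡ 4^4 + 1 (base 4). Lift 5: 3126. −1: 3125.
[3] 3125 ≡ 5^5 (base 5). Lift 6: 46656. −1: 46655.
[4] 46655 ≡ 5·6^5 + 5·6^4 + 5·6^3 + 5·6^2 + 5·6 + 5 (base 6). Lift 7: 98040. −1: 98039.

ω^5·5 + ω^4·5 + ω^3·5 + ω^2·5 + ω·5 + 4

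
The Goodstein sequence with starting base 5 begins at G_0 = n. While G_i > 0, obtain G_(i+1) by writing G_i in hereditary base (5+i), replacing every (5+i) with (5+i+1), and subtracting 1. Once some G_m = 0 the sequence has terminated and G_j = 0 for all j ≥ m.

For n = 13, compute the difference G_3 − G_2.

1

[0] 13 ≡ 2·5 + 3 (base 5). Lift 6: 15. −1: 14.
[1] 14 ≡ 2·6 + 2 (base 6). Lift 7: 16. −1: 15.
[2] 15 ≡ 2·7 + 1 (base 7). Lift 8: 17. −1: 16.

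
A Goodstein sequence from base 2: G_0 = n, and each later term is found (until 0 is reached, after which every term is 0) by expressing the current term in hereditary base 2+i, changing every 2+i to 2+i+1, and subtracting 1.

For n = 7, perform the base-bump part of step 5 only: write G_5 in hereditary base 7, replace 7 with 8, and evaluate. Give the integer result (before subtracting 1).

16777216

[0] 7 ≡ 2^2 + 2 + 1 (base 2). Lift 3: 31. −1: 30.
[1] 30 ≡ 3^3 + 3 (base 3). Lift 4: 260. −1: 259.
[2] 259 ≡ 4^4 + 3 (base 4). Lift 5: 3128. −1: 3127.
[3] 3127 ≡ 5^5 + 2 (base 5). Lift 6: 46658. −1: 46657.
[4] 46657 ≡ 6^6 + 1 (base 6). Lift 7: 823544. −1: 823543.
[5] 823543 ≡ 7^7 (base 7). Lift 8: 16777216. −1: 16777215.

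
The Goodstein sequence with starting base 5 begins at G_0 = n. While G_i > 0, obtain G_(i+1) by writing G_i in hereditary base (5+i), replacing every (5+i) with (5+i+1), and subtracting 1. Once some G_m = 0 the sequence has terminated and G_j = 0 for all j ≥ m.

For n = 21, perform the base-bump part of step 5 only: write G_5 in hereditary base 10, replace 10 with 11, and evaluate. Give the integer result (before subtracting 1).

36

21 —HB5→ 4·5 + 1 —bump→ 4·6 + 1 = 25 —(−1)→ 24
24 —HB6→ 4·6 —bump→ 4·7 = 28 —(−1)→ 27
27 —HB7→ 3·7 + 6 —bump→ 3·8 + 6 = 30 —(−1)→ 29
29 —HB8→ 3·8 + 5 —bump→ 3·9 + 5 = 32 —(−1)→ 31
31 —HB9→ 3·9 + 4 —bump→ 3·10 + 4 = 34 —(−1)→ 33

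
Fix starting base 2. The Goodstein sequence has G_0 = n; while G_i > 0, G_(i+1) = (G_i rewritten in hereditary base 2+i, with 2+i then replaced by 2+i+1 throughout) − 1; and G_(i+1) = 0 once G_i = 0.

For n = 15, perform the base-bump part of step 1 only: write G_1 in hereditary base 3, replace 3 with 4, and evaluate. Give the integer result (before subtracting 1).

1284

base 2: 15 = 2^(2 + 1) + 2^2 + 2 + 1; at 3: 3^(3 + 1) + 3^3 + 3 + 1 = 112; next = 111
base 3: 111 = 3^(3 + 1) + 3^3 + 3; at 4: 4^(4 + 1) + 4^4 + 4 = 1284; next = 1283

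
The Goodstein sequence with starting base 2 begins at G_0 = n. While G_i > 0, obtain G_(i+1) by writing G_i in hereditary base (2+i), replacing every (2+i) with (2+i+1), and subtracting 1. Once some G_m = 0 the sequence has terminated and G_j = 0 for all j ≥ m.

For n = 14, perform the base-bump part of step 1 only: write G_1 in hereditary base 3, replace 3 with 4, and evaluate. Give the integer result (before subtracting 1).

(0) 14|_2 = 2^(2 + 1) + 2^2 + 2 ↦ 3^(3 + 1) + 3^3 + 3|_3 = 111 ⇒ 110
(1) 110|_3 = 3^(3 + 1) + 3^3 + 2 ↦ 4^(4 + 1) + 4^4 + 2|_4 = 1282 ⇒ 1281

1282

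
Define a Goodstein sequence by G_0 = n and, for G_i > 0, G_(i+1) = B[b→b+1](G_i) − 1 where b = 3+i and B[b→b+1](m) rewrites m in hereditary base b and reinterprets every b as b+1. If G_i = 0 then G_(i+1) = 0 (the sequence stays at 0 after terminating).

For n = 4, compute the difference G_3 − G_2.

(0) 4|_3 = 3 + 1 ↦ 4 + 1|_4 = 5 ⇒ 4
(1) 4|_4 = 4 ↦ 5|_5 = 5 ⇒ 4
(2) 4|_5 = 4 ↦ 4|_6 = 4 ⇒ 3

-1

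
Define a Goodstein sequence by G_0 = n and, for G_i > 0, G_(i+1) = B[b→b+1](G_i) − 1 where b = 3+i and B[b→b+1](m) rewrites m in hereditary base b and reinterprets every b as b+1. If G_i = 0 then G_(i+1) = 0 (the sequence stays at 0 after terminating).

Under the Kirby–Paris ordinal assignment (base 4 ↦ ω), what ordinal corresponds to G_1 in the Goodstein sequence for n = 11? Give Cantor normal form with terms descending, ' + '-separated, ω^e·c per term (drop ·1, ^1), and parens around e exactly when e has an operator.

ω^2 + 1

step 0: 11 = 3^2 + 2; sub 4 for 3: 4^2 + 2; = 18; G_1 = 18−1 = 17
step 1: 17 = 4^2 + 1; sub 5 for 4: 5^2 + 1; = 26; G_2 = 26−1 = 25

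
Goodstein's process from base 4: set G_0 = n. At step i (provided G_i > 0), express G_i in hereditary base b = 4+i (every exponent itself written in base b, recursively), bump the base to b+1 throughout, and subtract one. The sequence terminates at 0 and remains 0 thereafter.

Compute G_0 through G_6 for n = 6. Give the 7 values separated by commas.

6 —HB4→ 4 + 2 —bump→ 5 + 2 = 7 —(−1)→ 6
6 —HB5→ 5 + 1 —bump→ 6 + 1 = 7 —(−1)→ 6
6 —HB6→ 6 —bump→ 7 = 7 —(−1)→ 6
6 —HB7→ 6 —bump→ 6 = 6 —(−1)→ 5
5 —HB8→ 5 —bump→ 5 = 5 —(−1)→ 4
4 —HB9→ 4 —bump→ 4 = 4 —(−1)→ 3

6, 6, 6, 6, 5, 4, 3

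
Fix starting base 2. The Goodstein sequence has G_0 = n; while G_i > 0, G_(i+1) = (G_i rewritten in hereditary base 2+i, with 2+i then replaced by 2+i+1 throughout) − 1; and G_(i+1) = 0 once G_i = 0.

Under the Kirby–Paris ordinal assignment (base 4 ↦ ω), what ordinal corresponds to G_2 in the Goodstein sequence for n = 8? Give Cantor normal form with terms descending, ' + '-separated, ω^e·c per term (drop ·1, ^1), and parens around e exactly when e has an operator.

ω^ω·2 + ω^2·2 + ω·2 + 1

base 2: 8 = 2^(2 + 1); at 3: 3^(3 + 1) = 81; next = 80
base 3: 80 = 2·3^3 + 2·3^2 + 2·3 + 2; at 4: 2·4^4 + 2·4^2 + 2·4 + 2 = 554; next = 553
base 4: 553 = 2·4^4 + 2·4^2 + 2·4 + 1; at 5: 2·5^5 + 2·5^2 + 2·5 + 1 = 6311; next = 6310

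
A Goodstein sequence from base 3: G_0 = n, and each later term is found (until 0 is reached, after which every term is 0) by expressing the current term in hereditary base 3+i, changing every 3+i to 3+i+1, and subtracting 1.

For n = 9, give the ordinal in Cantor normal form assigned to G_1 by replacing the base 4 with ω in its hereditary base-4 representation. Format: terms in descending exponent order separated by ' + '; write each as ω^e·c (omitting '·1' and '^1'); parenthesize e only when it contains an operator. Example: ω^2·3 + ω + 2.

ω·3 + 3

step 0: 9 = 3^2; sub 4 for 3: 4^2; = 16; G_1 = 16−1 = 15
step 1: 15 = 3·4 + 3; sub 5 for 4: 3·5 + 3; = 18; G_2 = 18−1 = 17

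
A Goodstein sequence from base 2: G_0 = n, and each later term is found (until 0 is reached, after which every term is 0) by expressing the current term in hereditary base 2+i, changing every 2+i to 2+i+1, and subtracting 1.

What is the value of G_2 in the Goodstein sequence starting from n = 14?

(0) 14|_2 = 2^(2 + 1) + 2^2 + 2 ↦ 3^(3 + 1) + 3^3 + 3|_3 = 111 ⇒ 110
(1) 110|_3 = 3^(3 + 1) + 3^3 + 2 ↦ 4^(4 + 1) + 4^4 + 2|_4 = 1282 ⇒ 1281
(2) 1281|_4 = 4^(4 + 1) + 4^4 + 1 ↦ 5^(5 + 1) + 5^5 + 1|_5 = 18751 ⇒ 18750

1281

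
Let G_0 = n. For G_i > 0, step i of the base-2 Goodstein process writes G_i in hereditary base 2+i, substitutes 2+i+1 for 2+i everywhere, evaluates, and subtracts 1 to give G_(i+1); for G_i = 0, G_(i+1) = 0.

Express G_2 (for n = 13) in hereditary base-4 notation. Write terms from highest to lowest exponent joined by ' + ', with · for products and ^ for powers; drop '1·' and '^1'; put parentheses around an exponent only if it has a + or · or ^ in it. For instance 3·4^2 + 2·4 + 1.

4^(4 + 1) + 3·4^3 + 3·4^2 + 3·4 + 3

[0] 13 ≡ 2^(2 + 1) + 2^2 + 1 (base 2). Lift 3: 109. −1: 108.
[1] 108 ≡ 3^(3 + 1) + 3^3 (base 3). Lift 4: 1280. −1: 1279.
[2] 1279 ≡ 4^(4 + 1) + 3·4^3 + 3·4^2 + 3·4 + 3 (base 4). Lift 5: 16093. −1: 16092.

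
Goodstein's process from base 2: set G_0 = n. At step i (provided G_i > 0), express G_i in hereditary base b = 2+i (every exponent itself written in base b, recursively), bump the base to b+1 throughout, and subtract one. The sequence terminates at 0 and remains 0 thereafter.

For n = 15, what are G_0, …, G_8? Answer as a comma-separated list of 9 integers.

15, 111, 1283, 18752, 326593, 6588344, 150994943, 3524450280, 100077777775

G_0=15  [base 2] 2^(2 + 1) + 2^2 + 2 + 1  →[2↦3]→  3^(3 + 1) + 3^3 + 3 + 1 = 112  −1 ⇒ G_1=111
G_1=111  [base 3] 3^(3 + 1) + 3^3 + 3  →[3↦4]→  4^(4 + 1) + 4^4 + 4 = 1284  −1 ⇒ G_2=1283
G_2=1283  [base 4] 4^(4 + 1) + 4^4 + 3  →[4↦5]→  5^(5 + 1) + 5^5 + 3 = 18753  −1 ⇒ G_3=18752
G_3=18752  [base 5] 5^(5 + 1) + 5^5 + 2  →[5↦6]→  6^(6 + 1) + 6^6 + 2 = 326594  −1 ⇒ G_4=326593
G_4=326593  [base 6] 6^(6 + 1) + 6^6 + 1  →[6↦7]→  7^(7 + 1) + 7^7 + 1 = 6588345  −1 ⇒ G_5=6588344
G_5=6588344  [base 7] 7^(7 + 1) + 7^7  →[7↦8]→  8^(8 + 1) + 8^8 = 150994944  −1 ⇒ G_6=150994943
G_6=150994943  [base 8] 8^(8 + 1) + 7·8^7 + 7·8^6 + 7·8^5 + 7·8^4 + 7·8^3 + 7·8^2 + 7·8 + 7  →[8↦9]→  9^(9 + 1) + 7·9^7 + 7·9^6 + 7·9^5 + 7·9^4 + 7·9^3 + 7·9^2 + 7·9 + 7 = 3524450281  −1 ⇒ G_7=3524450280
G_7=3524450280  [base 9] 9^(9 + 1) + 7·9^7 + 7·9^6 + 7·9^5 + 7·9^4 + 7·9^3 + 7·9^2 + 7·9 + 6  →[9↦10]→  10^(10 + 1) + 7·10^7 + 7·10^6 + 7·10^5 + 7·10^4 + 7·10^3 + 7·10^2 + 7·10 + 6 = 100077777776  −1 ⇒ G_8=100077777775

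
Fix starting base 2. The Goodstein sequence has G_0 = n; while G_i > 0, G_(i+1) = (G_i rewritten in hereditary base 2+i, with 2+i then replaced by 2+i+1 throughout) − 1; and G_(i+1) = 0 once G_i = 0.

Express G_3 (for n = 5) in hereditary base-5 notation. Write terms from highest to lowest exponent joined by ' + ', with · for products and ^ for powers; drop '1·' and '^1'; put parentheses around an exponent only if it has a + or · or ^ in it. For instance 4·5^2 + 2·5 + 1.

3·5^3 + 3·5^2 + 3·5 + 2

5 —HB2→ 2^2 + 1 —bump→ 3^3 + 1 = 28 —(−1)→ 27
27 —HB3→ 3^3 —bump→ 4^4 = 256 —(−1)→ 255
255 —HB4→ 3·4^3 + 3·4^2 + 3·4 + 3 —bump→ 3·5^3 + 3·5^2 + 3·5 + 3 = 468 —(−1)→ 467
467 —HB5→ 3·5^3 + 3·5^2 + 3·5 + 2 —bump→ 3·6^3 + 3·6^2 + 3·6 + 2 = 776 —(−1)→ 775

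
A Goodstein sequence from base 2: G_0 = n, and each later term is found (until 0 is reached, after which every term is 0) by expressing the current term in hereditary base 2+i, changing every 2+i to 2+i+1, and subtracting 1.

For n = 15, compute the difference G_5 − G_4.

(0) 15|_2 = 2^(2 + 1) + 2^2 + 2 + 1 ↦ 3^(3 + 1) + 3^3 + 3 + 1|_3 = 112 ⇒ 111
(1) 111|_3 = 3^(3 + 1) + 3^3 + 3 ↦ 4^(4 + 1) + 4^4 + 4|_4 = 1284 ⇒ 1283
(2) 1283|_4 = 4^(4 + 1) + 4^4 + 3 ↦ 5^(5 + 1) + 5^5 + 3|_5 = 18753 ⇒ 18752
(3) 18752|_5 = 5^(5 + 1) + 5^5 + 2 ↦ 6^(6 + 1) + 6^6 + 2|_6 = 326594 ⇒ 326593
(4) 326593|_6 = 6^(6 + 1) + 6^6 + 1 ↦ 7^(7 + 1) + 7^7 + 1|_7 = 6588345 ⇒ 6588344

6261751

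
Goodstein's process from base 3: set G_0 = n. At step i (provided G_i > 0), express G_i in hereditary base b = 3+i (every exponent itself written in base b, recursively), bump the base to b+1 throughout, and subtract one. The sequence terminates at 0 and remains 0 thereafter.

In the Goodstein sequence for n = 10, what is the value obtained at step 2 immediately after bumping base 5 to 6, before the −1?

28

(0) 10|_3 = 3^2 + 1 ↦ 4^2 + 1|_4 = 17 ⇒ 16
(1) 16|_4 = 4^2 ↦ 5^2|_5 = 25 ⇒ 24
(2) 24|_5 = 4·5 + 4 ↦ 4·6 + 4|_6 = 28 ⇒ 27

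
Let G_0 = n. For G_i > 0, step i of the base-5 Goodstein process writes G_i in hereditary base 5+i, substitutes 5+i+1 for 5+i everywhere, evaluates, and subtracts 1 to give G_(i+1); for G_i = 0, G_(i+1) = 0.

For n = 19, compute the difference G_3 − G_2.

2

G_0=19  [base 5] 3·5 + 4  →[5↦6]→  3·6 + 4 = 22  −1 ⇒ G_1=21
G_1=21  [base 6] 3·6 + 3  →[6↦7]→  3·7 + 3 = 24  −1 ⇒ G_2=23
G_2=23  [base 7] 3·7 + 2  →[7↦8]→  3·8 + 2 = 26  −1 ⇒ G_3=25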